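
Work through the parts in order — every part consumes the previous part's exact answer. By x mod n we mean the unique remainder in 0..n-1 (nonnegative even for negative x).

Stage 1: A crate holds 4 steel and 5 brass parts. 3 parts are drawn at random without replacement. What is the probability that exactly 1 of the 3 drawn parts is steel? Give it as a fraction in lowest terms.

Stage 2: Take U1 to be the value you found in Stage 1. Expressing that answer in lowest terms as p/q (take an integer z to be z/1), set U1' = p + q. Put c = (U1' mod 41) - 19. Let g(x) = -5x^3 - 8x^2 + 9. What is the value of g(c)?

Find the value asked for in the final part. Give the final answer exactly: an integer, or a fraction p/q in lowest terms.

-9783

Stage 1: total draws C(9,3) = 84; favorable C(4,1)*C(5,2) = 40; P = 10/21; answer 10/21
Stage 2: U1 = 10/21; threaded value p + q = 31; c = 12; -5*(12)^3 - 8*(12)^2 + 9 = (-8640) + (-1152) + (9) = -9783; answer -9783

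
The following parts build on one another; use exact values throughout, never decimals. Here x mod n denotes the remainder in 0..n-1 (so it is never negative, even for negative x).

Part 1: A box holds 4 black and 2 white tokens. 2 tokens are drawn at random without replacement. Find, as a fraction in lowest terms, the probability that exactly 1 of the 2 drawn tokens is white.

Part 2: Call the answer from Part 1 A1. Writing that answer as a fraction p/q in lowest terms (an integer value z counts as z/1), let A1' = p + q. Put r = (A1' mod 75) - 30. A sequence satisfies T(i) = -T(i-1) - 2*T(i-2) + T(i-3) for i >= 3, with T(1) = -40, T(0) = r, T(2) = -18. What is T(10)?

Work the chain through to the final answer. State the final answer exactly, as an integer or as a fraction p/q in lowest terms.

-593

Part 1: total draws C(6,2) = 15; favorable C(2,1)*C(4,1) = 8; P = 8/15; answer 8/15
Part 2: A1 = 8/15; threaded value p + q = 23; r = -7; T(3) = -1*(-18) - 2*(-40) + 1*(-7) = 91; iterating: T(3)=91, T(4)=-95, T(5)=-105, T(6)=386, T(7)=-271, T(8)=-606, T(9)=1534, T(10)=-593; answer -593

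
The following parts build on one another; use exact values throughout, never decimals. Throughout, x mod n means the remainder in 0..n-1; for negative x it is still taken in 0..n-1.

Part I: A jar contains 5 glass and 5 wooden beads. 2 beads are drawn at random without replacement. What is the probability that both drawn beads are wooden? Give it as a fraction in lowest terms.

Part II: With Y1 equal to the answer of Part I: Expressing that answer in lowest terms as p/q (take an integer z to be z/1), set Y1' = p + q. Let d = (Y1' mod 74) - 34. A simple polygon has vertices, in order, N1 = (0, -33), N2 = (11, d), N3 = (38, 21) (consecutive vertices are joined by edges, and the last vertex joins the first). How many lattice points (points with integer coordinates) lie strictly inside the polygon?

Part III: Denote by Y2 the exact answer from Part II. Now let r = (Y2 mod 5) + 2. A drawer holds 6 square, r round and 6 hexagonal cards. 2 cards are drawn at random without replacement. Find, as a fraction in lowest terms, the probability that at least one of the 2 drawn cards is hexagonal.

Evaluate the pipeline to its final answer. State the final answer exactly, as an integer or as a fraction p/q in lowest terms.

23/35

Part I: total draws C(10,2) = 45; favorable C(5,2) = 10; P = 2/9; answer 2/9
Part II: Y1 = 2/9; threaded value p + q = 11; d = -23; cross terms: (0*-23 - 11*-33)=363, (11*21 - 38*-23)=1105, (38*-33 - 0*21)=-1254; twice the area = |214| = 214; area = 107; boundary points = 1 + 1 + 2 = 4; strictly interior points = area - boundary/2 + 1 = 106; answer 106
Part III: Y2 = 106; r = 3; total draws C(15,2) = 105; complement C(9,2) = 36; favorable 105 - 36 = 69; P = 23/35; answer 23/35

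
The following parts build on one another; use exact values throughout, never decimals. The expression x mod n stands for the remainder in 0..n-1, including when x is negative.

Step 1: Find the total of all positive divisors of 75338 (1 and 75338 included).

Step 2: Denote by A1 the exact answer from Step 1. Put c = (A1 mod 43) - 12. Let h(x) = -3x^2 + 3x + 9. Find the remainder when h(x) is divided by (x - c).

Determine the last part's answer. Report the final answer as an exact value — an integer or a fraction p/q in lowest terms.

Step 1: 75338 = 2 * 139 * 271; sigma = (1 + 2) * (1 + 139) * (1 + 271) = 3 * 140 * 272 = 114240; answer 114240
Step 2: A1 = 114240; c = 20; remainder = value at the root: -3*(20)^2 + 3*(20)^1 + 9 = (-1200) + (60) + (9) = -1131; answer -1131

-1131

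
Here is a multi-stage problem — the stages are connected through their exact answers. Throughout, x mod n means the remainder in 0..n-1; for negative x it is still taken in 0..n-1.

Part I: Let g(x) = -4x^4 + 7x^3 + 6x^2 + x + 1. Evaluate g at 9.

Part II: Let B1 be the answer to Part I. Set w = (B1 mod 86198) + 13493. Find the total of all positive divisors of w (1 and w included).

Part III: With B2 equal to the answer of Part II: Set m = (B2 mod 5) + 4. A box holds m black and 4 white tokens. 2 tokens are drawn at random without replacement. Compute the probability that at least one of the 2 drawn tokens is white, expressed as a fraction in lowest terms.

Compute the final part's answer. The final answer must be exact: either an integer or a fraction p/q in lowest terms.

Part I: -4*(9)^4 + 7*(9)^3 + 6*(9)^2 + 1*(9)^1 + 1 = (-26244) + (5103) + (486) + (9) + (1) = -20645; answer -20645
Part II: B1 = -20645; w = 79046; 79046 = 2 * 11 * 3593; sigma = (1 + 2) * (1 + 11) * (1 + 3593) = 3 * 12 * 3594 = 129384; answer 129384
Part III: B2 = 129384; m = 8; total draws C(12,2) = 66; complement C(8,2) = 28; favorable 66 - 28 = 38; P = 19/33; answer 19/33

19/33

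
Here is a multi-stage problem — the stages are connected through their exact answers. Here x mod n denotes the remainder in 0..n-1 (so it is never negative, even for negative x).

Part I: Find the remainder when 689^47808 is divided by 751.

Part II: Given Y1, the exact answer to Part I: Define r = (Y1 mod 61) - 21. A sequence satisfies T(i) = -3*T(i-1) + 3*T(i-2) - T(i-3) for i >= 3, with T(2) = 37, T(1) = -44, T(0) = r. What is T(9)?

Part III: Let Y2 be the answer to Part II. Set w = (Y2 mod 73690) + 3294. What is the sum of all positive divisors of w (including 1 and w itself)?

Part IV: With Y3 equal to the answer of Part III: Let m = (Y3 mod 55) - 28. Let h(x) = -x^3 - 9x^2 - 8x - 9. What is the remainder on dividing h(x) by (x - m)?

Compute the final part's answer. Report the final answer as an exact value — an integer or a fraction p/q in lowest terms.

Part I: squarings mod 751: 689^1=689, 689^2=89, 689^4=411, 689^8=697, 689^16=663, 689^32=234, 689^64=684, 689^128=734, 689^256=289, 689^512=160, 689^1024=66, 689^2048=601, 689^4096=721, 689^8192=149, 689^16384=422, 689^32768=97; 689^47808 = 689^64 * 689^128 * 689^512 * 689^2048 * 689^4096 * 689^8192 * 689^32768 = 691 (mod 751); answer 691
Part II: Y1 = 691; r = -1; T(3) = -3*(37) + 3*(-44) - 1*(-1) = -242; iterating: T(3)=-242, T(4)=881, T(5)=-3406, T(6)=13103, T(7)=-50408, T(8)=193939, T(9)=-746144; answer -746144
Part III: Y2 = -746144; w = 67740; 67740 = 2^2 * 3 * 5 * 1129; sigma = (1 + 2 + 4) * (1 + 3) * (1 + 5) * (1 + 1129) = 7 * 4 * 6 * 1130 = 189840; answer 189840
Part IV: Y3 = 189840; m = 7; remainder = value at the root: -1*(7)^3 - 9*(7)^2 - 8*(7)^1 - 9 = (-343) + (-441) + (-56) + (-9) = -849; answer -849

-849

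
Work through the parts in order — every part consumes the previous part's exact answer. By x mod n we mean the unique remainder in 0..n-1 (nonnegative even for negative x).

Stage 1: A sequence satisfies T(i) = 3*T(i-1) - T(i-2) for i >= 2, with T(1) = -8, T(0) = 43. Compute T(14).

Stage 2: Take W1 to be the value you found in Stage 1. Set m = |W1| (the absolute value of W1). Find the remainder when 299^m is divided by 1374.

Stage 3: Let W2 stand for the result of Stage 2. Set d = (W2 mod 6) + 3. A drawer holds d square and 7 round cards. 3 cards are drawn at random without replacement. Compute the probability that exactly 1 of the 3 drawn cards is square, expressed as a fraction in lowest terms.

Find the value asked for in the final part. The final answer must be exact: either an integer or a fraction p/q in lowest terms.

24/65

Stage 1: T(2) = 3*(-8) - 1*(43) = -67; iterating: T(2)=-67, T(3)=-193, T(4)=-512, T(5)=-1343, T(6)=-3517, T(7)=-9208, T(8)=-24107, T(9)=-63113, T(10)=-165232, T(11)=-432583, T(12)=-1132517, T(13)=-2964968, T(14)=-7762387; answer -7762387
Stage 2: W1 = -7762387; m = 7762387; squarings mod 1374: 299^1=299, 299^2=91, 299^4=37, 299^8=1369, 299^16=25, 299^32=625, 299^64=409, 299^128=1027, 299^256=871, 299^512=193, 299^1024=151, 299^2048=817, 299^4096=1099, 299^8192=55, 299^16384=277, 299^32768=1159, 299^65536=883, 299^131072=631, 299^262144=1075, 299^524288=91, 299^1048576=37, 299^2097152=1369, 299^4194304=25; 299^7762387 = 299^1 * 299^2 * 299^16 * 299^64 * 299^128 * 299^256 * 299^4096 * 299^8192 * 299^16384 * 299^131072 * 299^262144 * 299^1048576 * 299^2097152 * 299^4194304 = 1019 (mod 1374); answer 1019
Stage 3: W2 = 1019; d = 8; total draws C(15,3) = 455; favorable C(8,1)*C(7,2) = 168; P = 24/65; answer 24/65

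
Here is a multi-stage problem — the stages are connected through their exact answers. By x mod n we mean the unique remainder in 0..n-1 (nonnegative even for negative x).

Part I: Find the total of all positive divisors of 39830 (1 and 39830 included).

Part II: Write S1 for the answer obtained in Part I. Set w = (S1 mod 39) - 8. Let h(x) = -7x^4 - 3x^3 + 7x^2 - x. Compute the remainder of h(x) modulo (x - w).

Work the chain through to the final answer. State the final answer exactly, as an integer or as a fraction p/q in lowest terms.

Part I: 39830 = 2 * 5 * 7 * 569; sigma = (1 + 2) * (1 + 5) * (1 + 7) * (1 + 569) = 3 * 6 * 8 * 570 = 82080; answer 82080
Part II: S1 = 82080; w = 16; remainder = value at the root: -7*(16)^4 - 3*(16)^3 + 7*(16)^2 - 1*(16)^1 = (-458752) + (-12288) + (1792) + (-16) = -469264; answer -469264

-469264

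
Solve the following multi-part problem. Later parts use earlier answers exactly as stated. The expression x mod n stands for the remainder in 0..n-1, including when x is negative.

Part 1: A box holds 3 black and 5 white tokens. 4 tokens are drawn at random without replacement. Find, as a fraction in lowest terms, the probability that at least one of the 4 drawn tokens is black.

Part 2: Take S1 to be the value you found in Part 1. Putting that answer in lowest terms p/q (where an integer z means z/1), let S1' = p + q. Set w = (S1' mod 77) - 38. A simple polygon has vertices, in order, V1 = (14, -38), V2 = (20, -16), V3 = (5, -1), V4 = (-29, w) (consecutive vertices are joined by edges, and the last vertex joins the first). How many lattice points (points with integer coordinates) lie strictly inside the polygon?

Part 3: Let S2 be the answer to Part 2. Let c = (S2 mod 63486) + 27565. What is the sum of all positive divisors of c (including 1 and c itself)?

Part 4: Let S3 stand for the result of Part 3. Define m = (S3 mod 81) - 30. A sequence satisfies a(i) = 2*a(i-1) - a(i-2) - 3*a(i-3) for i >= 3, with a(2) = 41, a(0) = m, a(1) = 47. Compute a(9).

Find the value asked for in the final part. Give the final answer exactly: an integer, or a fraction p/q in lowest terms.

5669

Part 1: total draws C(8,4) = 70; complement C(5,4) = 5; favorable 70 - 5 = 65; P = 13/14; answer 13/14
Part 2: S1 = 13/14; threaded value p + q = 27; w = -11; cross terms: (14*-16 - 20*-38)=536, (20*-1 - 5*-16)=60, (5*-11 - -29*-1)=-84, (-29*-38 - 14*-11)=1256; twice the area = |1768| = 1768; area = 884; boundary points = 2 + 15 + 2 + 1 = 20; strictly interior points = area - boundary/2 + 1 = 875; answer 875
Part 3: S2 = 875; c = 28440; 28440 = 2^3 * 3^2 * 5 * 79; sigma = (1 + 2 + 4 + 8) * (1 + 3 + 9) * (1 + 5) * (1 + 79) = 15 * 13 * 6 * 80 = 93600; answer 93600
Part 4: S3 = 93600; m = 15; a(3) = 2*(41) - 1*(47) - 3*(15) = -10; iterating: a(3)=-10, a(4)=-202, a(5)=-517, a(6)=-802, a(7)=-481, a(8)=1391, a(9)=5669; answer 5669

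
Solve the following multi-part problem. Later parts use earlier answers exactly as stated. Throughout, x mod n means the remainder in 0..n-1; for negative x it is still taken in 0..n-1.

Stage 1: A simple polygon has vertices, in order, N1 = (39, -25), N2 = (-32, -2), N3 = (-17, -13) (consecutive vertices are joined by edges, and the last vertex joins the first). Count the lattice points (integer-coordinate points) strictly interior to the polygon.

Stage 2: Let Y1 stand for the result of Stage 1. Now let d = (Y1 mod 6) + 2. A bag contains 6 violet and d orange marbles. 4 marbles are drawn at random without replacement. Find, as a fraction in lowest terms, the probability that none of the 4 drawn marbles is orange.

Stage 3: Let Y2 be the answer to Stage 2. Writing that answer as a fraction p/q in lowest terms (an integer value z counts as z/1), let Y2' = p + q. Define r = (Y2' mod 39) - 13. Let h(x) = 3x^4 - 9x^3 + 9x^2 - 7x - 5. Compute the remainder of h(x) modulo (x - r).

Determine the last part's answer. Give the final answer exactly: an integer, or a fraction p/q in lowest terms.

Stage 1: cross terms: (39*-2 - -32*-25)=-878, (-32*-13 - -17*-2)=382, (-17*-25 - 39*-13)=932; twice the area = |436| = 436; area = 218; boundary points = 1 + 1 + 4 = 6; strictly interior points = area - boundary/2 + 1 = 216; answer 216
Stage 2: Y1 = 216; d = 2; total draws C(8,4) = 70; favorable C(6,4) = 15; P = 3/14; answer 3/14
Stage 3: Y2 = 3/14; threaded value p + q = 17; r = 4; remainder = value at the root: 3*(4)^4 - 9*(4)^3 + 9*(4)^2 - 7*(4)^1 - 5 = (768) + (-576) + (144) + (-28) + (-5) = 303; answer 303

303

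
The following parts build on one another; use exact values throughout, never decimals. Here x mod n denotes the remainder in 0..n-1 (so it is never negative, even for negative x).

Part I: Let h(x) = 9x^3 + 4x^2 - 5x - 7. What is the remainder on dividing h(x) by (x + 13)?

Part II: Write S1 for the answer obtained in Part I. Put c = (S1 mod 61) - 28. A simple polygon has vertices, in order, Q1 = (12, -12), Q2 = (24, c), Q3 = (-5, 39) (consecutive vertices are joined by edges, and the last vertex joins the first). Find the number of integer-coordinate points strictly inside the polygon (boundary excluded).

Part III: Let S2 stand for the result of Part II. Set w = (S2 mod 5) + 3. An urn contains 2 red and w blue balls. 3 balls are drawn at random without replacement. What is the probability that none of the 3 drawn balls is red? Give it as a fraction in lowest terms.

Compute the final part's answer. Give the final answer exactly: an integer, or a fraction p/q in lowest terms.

Part I: remainder = value at the root: 9*(-13)^3 + 4*(-13)^2 - 5*(-13)^1 - 7 = (-19773) + (676) + (65) + (-7) = -19039; answer -19039
Part II: S1 = -19039; c = 26; cross terms: (12*26 - 24*-12)=600, (24*39 - -5*26)=1066, (-5*-12 - 12*39)=-408; twice the area = |1258| = 1258; area = 629; boundary points = 2 + 1 + 17 = 20; strictly interior points = area - boundary/2 + 1 = 620; answer 620
Part III: S2 = 620; w = 3; total draws C(5,3) = 10; favorable C(3,3) = 1; P = 1/10; answer 1/10

1/10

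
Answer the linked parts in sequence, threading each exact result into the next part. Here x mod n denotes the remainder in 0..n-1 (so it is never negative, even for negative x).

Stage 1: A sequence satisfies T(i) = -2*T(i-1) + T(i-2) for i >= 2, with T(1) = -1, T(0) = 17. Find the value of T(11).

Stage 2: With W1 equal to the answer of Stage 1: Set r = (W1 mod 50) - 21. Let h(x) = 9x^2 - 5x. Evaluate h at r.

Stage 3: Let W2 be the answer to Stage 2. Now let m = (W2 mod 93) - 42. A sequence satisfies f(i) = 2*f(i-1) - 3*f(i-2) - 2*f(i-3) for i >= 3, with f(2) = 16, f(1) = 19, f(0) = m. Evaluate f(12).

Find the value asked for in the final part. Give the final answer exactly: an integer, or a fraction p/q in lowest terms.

-28540

Stage 1: T(2) = -2*(-1) + 1*(17) = 19; iterating: T(2)=19, T(3)=-39, T(4)=97, T(5)=-233, T(6)=563, T(7)=-1359, T(8)=3281, T(9)=-7921, T(10)=19123, T(11)=-46167; answer -46167
Stage 2: W1 = -46167; r = 12; 9*(12)^2 - 5*(12)^1 = (1296) + (-60) = 1236; answer 1236
Stage 3: W2 = 1236; m = -15; f(3) = 2*(16) - 3*(19) - 2*(-15) = 5; iterating: f(3)=5, f(4)=-76, f(5)=-199, f(6)=-180, f(7)=389, f(8)=1716, f(9)=2625, f(10)=-676, f(11)=-12659, f(12)=-28540; answer -28540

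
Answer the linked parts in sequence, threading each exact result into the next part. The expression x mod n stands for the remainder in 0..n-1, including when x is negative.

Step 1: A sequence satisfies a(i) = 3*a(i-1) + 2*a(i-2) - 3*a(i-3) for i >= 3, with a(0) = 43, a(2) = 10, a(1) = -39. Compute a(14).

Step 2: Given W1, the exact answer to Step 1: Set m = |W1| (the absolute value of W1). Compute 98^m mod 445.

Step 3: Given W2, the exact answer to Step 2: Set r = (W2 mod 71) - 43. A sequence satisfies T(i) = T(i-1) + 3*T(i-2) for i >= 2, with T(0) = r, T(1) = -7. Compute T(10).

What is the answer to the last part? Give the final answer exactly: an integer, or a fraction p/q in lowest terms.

-43165

Step 1: a(3) = 3*(10) + 2*(-39) - 3*(43) = -177; iterating: a(3)=-177, a(4)=-394, a(5)=-1566, a(6)=-4955, a(7)=-16815, a(8)=-55657, a(9)=-185736, a(10)=-618077, a(11)=-2058732, a(12)=-6855142, a(13)=-22828659, a(14)=-76020065; answer -76020065
Step 2: W1 = -76020065; m = 76020065; squarings mod 445: 98^1=98, 98^2=259, 98^4=331, 98^8=91, 98^16=271, 98^32=16, 98^64=256, 98^128=121, 98^256=401, 98^512=156, 98^1024=306, 98^2048=186, 98^4096=331, 98^8192=91, 98^16384=271, 98^32768=16, 98^65536=256, 98^131072=121, 98^262144=401, 98^524288=156, 98^1048576=306, 98^2097152=186, 98^4194304=331, 98^8388608=91, 98^16777216=271, 98^33554432=16, 98^67108864=256; 98^76020065 = 98^1 * 98^32 * 98^64 * 98^256 * 98^2048 * 98^4096 * 98^8192 * 98^16384 * 98^32768 * 98^65536 * 98^131072 * 98^262144 * 98^8388608 * 98^67108864 = 233 (mod 445); answer 233
Step 3: W2 = 233; r = -23; T(2) = 1*(-7) + 3*(-23) = -76; iterating: T(2)=-76, T(3)=-97, T(4)=-325, T(5)=-616, T(6)=-1591, T(7)=-3439, T(8)=-8212, T(9)=-18529, T(10)=-43165; answer -43165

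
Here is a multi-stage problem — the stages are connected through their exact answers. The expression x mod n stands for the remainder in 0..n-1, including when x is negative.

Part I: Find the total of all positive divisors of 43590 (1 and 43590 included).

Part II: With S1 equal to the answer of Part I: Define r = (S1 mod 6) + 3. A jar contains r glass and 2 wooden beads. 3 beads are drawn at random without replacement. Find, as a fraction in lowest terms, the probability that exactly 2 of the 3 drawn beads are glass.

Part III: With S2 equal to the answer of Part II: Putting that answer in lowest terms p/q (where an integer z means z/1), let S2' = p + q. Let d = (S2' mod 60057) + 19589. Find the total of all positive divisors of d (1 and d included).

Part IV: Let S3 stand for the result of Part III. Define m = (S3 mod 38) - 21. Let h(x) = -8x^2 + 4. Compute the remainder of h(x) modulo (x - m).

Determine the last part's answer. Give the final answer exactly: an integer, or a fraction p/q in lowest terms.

-388

Part I: 43590 = 2 * 3 * 5 * 1453; sigma = (1 + 2) * (1 + 3) * (1 + 5) * (1 + 1453) = 3 * 4 * 6 * 1454 = 104688; answer 104688
Part II: S1 = 104688; r = 3; total draws C(5,3) = 10; favorable C(3,2)*C(2,1) = 6; P = 3/5; answer 3/5
Part III: S2 = 3/5; threaded value p + q = 8; d = 19597; 19597 is prime, so its only divisors are 1 and 19597; sigma = 1 + 19597 = 19598; answer 19598
Part IV: S3 = 19598; m = 7; remainder = value at the root: -8*(7)^2 + 4 = (-392) + (4) = -388; answer -388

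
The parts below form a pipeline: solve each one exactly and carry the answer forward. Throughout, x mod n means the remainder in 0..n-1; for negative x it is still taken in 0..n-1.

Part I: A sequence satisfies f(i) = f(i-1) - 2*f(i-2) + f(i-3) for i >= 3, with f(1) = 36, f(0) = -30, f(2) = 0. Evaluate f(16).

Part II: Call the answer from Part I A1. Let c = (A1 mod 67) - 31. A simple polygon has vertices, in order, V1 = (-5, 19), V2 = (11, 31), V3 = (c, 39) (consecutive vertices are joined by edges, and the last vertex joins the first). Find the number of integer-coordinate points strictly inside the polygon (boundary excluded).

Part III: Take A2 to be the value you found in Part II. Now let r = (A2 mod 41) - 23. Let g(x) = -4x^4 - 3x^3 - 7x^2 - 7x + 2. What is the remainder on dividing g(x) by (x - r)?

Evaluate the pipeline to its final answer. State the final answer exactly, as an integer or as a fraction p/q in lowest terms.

-146704

Part I: f(3) = 1*(0) - 2*(36) + 1*(-30) = -102; iterating: f(3)=-102, f(4)=-66, f(5)=138, f(6)=168, f(7)=-174, f(8)=-372, f(9)=144, f(10)=714, f(11)=54, f(12)=-1230, f(13)=-624, f(14)=1890, f(15)=1908, f(16)=-2496; answer -2496
Part II: A1 = -2496; c = 19; cross terms: (-5*31 - 11*19)=-364, (11*39 - 19*31)=-160, (19*19 - -5*39)=556; twice the area = |32| = 32; area = 16; boundary points = 4 + 8 + 4 = 16; strictly interior points = area - boundary/2 + 1 = 9; answer 9
Part III: A2 = 9; r = -14; remainder = value at the root: -4*(-14)^4 - 3*(-14)^3 - 7*(-14)^2 - 7*(-14)^1 + 2 = (-153664) + (8232) + (-1372) + (98) + (2) = -146704; answer -146704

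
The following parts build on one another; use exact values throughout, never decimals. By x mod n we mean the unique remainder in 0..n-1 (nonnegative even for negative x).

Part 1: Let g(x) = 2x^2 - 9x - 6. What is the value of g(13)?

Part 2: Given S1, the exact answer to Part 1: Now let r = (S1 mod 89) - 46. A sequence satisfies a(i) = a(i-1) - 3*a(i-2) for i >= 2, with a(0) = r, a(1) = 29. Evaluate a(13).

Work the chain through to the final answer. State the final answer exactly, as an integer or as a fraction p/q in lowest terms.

-13051

Part 1: 2*(13)^2 - 9*(13)^1 - 6 = (338) + (-117) + (-6) = 215; answer 215
Part 2: S1 = 215; r = -9; a(2) = 1*(29) - 3*(-9) = 56; iterating: a(2)=56, a(3)=-31, a(4)=-199, a(5)=-106, a(6)=491, a(7)=809, a(8)=-664, a(9)=-3091, a(10)=-1099, a(11)=8174, a(12)=11471, a(13)=-13051; answer -13051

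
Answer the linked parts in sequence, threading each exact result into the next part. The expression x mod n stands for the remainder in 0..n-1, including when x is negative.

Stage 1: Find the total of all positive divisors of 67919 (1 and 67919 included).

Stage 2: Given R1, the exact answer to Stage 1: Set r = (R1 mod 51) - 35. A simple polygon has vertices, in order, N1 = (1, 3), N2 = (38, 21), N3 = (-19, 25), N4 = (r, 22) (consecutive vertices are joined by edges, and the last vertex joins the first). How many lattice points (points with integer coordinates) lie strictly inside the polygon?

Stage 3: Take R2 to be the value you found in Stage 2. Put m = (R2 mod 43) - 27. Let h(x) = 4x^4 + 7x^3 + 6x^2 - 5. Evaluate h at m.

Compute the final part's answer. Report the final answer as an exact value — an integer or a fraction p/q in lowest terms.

68602

Stage 1: 67919 = 23 * 2953; sigma = (1 + 23) * (1 + 2953) = 24 * 2954 = 70896; answer 70896
Stage 2: R1 = 70896; r = -29; cross terms: (1*21 - 38*3)=-93, (38*25 - -19*21)=1349, (-19*22 - -29*25)=307, (-29*3 - 1*22)=-109; twice the area = |1454| = 1454; area = 727; boundary points = 1 + 1 + 1 + 1 = 4; strictly interior points = area - boundary/2 + 1 = 726; answer 726
Stage 3: R2 = 726; m = 11; 4*(11)^4 + 7*(11)^3 + 6*(11)^2 - 5 = (58564) + (9317) + (726) + (-5) = 68602; answer 68602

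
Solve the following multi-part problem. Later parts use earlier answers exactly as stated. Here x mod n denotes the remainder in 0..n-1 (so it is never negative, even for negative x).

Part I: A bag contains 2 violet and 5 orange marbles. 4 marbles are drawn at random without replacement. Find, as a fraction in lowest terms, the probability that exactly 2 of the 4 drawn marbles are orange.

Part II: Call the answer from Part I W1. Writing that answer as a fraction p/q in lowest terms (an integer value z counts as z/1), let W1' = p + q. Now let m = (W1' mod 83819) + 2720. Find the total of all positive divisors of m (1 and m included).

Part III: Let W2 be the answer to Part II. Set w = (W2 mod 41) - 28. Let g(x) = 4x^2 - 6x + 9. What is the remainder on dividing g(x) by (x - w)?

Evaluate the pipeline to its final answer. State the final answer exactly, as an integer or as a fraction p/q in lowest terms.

97

Part I: total draws C(7,4) = 35; favorable C(5,2)*C(2,2) = 10; P = 2/7; answer 2/7
Part II: W1 = 2/7; threaded value p + q = 9; m = 2729; 2729 is prime, so its only divisors are 1 and 2729; sigma = 1 + 2729 = 2730; answer 2730
Part III: W2 = 2730; w = -4; remainder = value at the root: 4*(-4)^2 - 6*(-4)^1 + 9 = (64) + (24) + (9) = 97; answer 97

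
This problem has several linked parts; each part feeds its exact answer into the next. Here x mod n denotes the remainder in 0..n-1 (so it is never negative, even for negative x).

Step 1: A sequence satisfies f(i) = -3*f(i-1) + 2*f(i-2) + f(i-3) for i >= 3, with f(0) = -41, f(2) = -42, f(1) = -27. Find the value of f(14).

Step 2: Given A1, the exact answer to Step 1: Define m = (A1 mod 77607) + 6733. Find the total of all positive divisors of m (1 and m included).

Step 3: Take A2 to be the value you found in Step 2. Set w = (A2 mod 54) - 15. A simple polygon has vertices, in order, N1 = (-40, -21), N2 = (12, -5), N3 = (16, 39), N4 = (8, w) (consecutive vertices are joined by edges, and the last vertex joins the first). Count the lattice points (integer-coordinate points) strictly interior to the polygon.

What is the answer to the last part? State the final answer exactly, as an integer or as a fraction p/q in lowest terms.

505

Step 1: f(3) = -3*(-42) + 2*(-27) + 1*(-41) = 31; iterating: f(3)=31, f(4)=-204, f(5)=632, f(6)=-2273, f(7)=7879, f(8)=-27551, f(9)=96138, f(10)=-335637, f(11)=1171636, f(12)=-4090044, f(13)=14277767, f(14)=-49841753; answer -49841753
Step 2: A1 = -49841753; m = 66281; 66281 = 79 * 839; sigma = (1 + 79) * (1 + 839) = 80 * 840 = 67200; answer 67200
Step 3: A2 = 67200; w = 9; cross terms: (-40*-5 - 12*-21)=452, (12*39 - 16*-5)=548, (16*9 - 8*39)=-168, (8*-21 - -40*9)=192; twice the area = |1024| = 1024; area = 512; boundary points = 4 + 4 + 2 + 6 = 16; strictly interior points = area - boundary/2 + 1 = 505; answer 505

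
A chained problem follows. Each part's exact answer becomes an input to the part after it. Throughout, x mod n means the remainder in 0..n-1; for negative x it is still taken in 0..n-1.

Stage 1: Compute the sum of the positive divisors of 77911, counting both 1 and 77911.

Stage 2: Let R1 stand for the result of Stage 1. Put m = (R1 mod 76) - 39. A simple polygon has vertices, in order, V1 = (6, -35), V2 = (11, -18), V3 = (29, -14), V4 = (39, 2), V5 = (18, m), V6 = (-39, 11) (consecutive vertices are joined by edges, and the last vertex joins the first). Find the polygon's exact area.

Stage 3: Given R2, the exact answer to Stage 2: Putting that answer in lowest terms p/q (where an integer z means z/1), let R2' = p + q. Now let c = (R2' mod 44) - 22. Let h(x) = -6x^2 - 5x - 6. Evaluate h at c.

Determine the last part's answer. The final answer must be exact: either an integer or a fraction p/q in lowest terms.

Stage 1: 77911 = 17 * 4583; sigma = (1 + 17) * (1 + 4583) = 18 * 4584 = 82512; answer 82512
Stage 2: R1 = 82512; m = 13; cross terms: (6*-18 - 11*-35)=277, (11*-14 - 29*-18)=368, (29*2 - 39*-14)=604, (39*13 - 18*2)=471, (18*11 - -39*13)=705, (-39*-35 - 6*11)=1299; twice the area = |3724| = 3724; area = 1862; answer 1862
Stage 3: R2 = 1862; threaded value p + q = 1863; c = -7; -6*(-7)^2 - 5*(-7)^1 - 6 = (-294) + (35) + (-6) = -265; answer -265

-265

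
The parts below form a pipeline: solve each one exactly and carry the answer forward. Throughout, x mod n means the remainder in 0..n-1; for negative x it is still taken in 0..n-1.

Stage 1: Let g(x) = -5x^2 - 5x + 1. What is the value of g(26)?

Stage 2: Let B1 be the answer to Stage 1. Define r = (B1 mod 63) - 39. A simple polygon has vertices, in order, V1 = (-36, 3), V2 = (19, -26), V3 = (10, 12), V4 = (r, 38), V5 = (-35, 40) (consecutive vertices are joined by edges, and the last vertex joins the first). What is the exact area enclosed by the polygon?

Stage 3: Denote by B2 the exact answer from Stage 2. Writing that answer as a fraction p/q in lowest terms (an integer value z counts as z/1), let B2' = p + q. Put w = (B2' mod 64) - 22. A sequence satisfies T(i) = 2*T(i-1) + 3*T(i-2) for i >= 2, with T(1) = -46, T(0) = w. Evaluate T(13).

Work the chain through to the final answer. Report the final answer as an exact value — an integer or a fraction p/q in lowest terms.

-24313426

Stage 1: -5*(26)^2 - 5*(26)^1 + 1 = (-3380) + (-130) + (1) = -3509; answer -3509
Stage 2: B1 = -3509; r = -20; cross terms: (-36*-26 - 19*3)=879, (19*12 - 10*-26)=488, (10*38 - -20*12)=620, (-20*40 - -35*38)=530, (-35*3 - -36*40)=1335; twice the area = |3852| = 3852; area = 1926; answer 1926
Stage 3: B2 = 1926; threaded value p + q = 1927; w = -15; T(2) = 2*(-46) + 3*(-15) = -137; iterating: T(2)=-137, T(3)=-412, T(4)=-1235, T(5)=-3706, T(6)=-11117, T(7)=-33352, T(8)=-100055, T(9)=-300166, T(10)=-900497, T(11)=-2701492, T(12)=-8104475, T(13)=-24313426; answer -24313426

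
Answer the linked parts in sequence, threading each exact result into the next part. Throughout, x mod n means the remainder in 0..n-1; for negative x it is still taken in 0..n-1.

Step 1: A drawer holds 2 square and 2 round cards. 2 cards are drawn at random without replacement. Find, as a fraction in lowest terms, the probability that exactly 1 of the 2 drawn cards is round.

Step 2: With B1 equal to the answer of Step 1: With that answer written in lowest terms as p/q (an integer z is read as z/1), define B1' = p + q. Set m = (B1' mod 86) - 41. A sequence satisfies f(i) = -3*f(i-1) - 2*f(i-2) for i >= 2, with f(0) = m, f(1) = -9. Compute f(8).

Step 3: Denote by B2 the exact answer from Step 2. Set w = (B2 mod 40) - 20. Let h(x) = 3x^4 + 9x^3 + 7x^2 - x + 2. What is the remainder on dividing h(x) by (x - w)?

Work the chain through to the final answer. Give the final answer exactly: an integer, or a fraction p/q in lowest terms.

455204

Step 1: total draws C(4,2) = 6; favorable C(2,1)*C(2,1) = 4; P = 2/3; answer 2/3
Step 2: B1 = 2/3; threaded value p + q = 5; m = -36; f(2) = -3*(-9) - 2*(-36) = 99; iterating: f(2)=99, f(3)=-279, f(4)=639, f(5)=-1359, f(6)=2799, f(7)=-5679, f(8)=11439; answer 11439
Step 3: B2 = 11439; w = 19; remainder = value at the root: 3*(19)^4 + 9*(19)^3 + 7*(19)^2 - 1*(19)^1 + 2 = (390963) + (61731) + (2527) + (-19) + (2) = 455204; answer 455204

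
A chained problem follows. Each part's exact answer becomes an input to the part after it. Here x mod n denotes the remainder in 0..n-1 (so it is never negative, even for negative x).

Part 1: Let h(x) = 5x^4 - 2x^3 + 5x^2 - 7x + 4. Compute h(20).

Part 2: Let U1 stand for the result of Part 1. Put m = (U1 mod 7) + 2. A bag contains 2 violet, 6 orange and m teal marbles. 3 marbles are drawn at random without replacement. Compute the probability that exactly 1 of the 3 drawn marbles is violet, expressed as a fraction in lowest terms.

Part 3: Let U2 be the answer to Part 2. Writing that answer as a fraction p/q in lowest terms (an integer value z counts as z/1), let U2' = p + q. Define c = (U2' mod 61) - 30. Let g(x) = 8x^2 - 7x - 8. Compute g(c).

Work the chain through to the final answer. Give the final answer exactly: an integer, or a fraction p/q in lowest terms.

Part 1: 5*(20)^4 - 2*(20)^3 + 5*(20)^2 - 7*(20)^1 + 4 = (800000) + (-16000) + (2000) + (-140) + (4) = 785864; answer 785864
Part 2: U1 = 785864; m = 4; total draws C(12,3) = 220; favorable C(2,1)*C(10,2) = 90; P = 9/22; answer 9/22
Part 3: U2 = 9/22; threaded value p + q = 31; c = 1; 8*(1)^2 - 7*(1)^1 - 8 = (8) + (-7) + (-8) = -7; answer -7

-7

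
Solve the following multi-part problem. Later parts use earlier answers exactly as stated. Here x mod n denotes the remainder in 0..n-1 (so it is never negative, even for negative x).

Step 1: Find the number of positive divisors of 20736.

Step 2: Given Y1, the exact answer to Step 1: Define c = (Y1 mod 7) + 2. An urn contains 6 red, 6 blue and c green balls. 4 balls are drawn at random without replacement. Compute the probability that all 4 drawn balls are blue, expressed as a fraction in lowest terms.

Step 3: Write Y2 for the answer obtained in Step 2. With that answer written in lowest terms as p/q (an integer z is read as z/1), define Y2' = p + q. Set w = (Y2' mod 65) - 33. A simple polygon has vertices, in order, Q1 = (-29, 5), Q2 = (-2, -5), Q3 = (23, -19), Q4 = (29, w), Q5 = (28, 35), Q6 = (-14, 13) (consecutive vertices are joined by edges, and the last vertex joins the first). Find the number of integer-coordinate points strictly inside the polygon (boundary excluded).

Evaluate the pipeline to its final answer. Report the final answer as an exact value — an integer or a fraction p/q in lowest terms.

Step 1: 20736 = 2^8 * 3^4; number of divisors = (8+1) * (4+1) = 45; answer 45
Step 2: Y1 = 45; c = 5; total draws C(17,4) = 2380; favorable C(6,4) = 15; P = 3/476; answer 3/476
Step 3: Y2 = 3/476; threaded value p + q = 479; w = -9; cross terms: (-29*-5 - -2*5)=155, (-2*-19 - 23*-5)=153, (23*-9 - 29*-19)=344, (29*35 - 28*-9)=1267, (28*13 - -14*35)=854, (-14*5 - -29*13)=307; twice the area = |3080| = 3080; area = 1540; boundary points = 1 + 1 + 2 + 1 + 2 + 1 = 8; strictly interior points = area - boundary/2 + 1 = 1537; answer 1537

1537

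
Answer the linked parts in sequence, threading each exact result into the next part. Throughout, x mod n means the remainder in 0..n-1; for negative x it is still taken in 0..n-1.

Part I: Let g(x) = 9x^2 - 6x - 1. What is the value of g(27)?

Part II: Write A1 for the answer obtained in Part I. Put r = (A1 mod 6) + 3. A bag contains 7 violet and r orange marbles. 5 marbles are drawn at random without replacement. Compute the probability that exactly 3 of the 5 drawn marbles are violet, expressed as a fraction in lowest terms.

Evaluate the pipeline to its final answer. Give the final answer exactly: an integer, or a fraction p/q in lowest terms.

Part I: 9*(27)^2 - 6*(27)^1 - 1 = (6561) + (-162) + (-1) = 6398; answer 6398
Part II: A1 = 6398; r = 5; total draws C(12,5) = 792; favorable C(7,3)*C(5,2) = 350; P = 175/396; answer 175/396

175/396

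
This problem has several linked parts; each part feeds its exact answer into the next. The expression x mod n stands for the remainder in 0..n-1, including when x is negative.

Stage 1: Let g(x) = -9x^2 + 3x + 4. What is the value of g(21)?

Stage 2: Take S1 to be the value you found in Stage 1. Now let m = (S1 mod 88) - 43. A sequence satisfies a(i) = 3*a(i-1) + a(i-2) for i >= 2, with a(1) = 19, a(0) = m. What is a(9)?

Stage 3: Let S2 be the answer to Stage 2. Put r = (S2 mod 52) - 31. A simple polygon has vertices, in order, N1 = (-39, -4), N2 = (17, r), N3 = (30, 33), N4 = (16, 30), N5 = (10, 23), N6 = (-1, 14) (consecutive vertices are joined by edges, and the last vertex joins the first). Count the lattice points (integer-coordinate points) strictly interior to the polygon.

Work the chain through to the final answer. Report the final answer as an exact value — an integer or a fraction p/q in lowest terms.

Stage 1: -9*(21)^2 + 3*(21)^1 + 4 = (-3969) + (63) + (4) = -3902; answer -3902
Stage 2: S1 = -3902; m = 15; a(2) = 3*(19) + 1*(15) = 72; iterating: a(2)=72, a(3)=235, a(4)=777, a(5)=2566, a(6)=8475, a(7)=27991, a(8)=92448, a(9)=305335; answer 305335
Stage 3: S2 = 305335; r = 12; cross terms: (-39*12 - 17*-4)=-400, (17*33 - 30*12)=201, (30*30 - 16*33)=372, (16*23 - 10*30)=68, (10*14 - -1*23)=163, (-1*-4 - -39*14)=550; twice the area = |954| = 954; area = 477; boundary points = 8 + 1 + 1 + 1 + 1 + 2 = 14; strictly interior points = area - boundary/2 + 1 = 471; answer 471

471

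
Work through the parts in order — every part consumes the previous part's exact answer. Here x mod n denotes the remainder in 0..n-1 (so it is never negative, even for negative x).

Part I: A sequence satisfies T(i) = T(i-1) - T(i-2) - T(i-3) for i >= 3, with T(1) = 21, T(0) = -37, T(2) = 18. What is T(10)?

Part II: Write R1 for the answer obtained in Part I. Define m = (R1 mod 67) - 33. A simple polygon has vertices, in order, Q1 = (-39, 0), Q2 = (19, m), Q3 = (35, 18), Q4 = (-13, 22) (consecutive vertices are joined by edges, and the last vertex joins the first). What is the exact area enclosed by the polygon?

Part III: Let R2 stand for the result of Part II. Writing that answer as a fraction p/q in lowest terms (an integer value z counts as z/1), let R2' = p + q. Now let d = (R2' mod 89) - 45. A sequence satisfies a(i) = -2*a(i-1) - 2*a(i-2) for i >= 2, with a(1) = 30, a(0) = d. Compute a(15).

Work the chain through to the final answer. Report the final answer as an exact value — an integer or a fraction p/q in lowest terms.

Part I: T(3) = 1*(18) - 1*(21) - 1*(-37) = 34; iterating: T(3)=34, T(4)=-5, T(5)=-57, T(6)=-86, T(7)=-24, T(8)=119, T(9)=229, T(10)=134; answer 134
Part II: R1 = 134; m = -33; cross terms: (-39*-33 - 19*0)=1287, (19*18 - 35*-33)=1497, (35*22 - -13*18)=1004, (-13*0 - -39*22)=858; twice the area = |4646| = 4646; area = 2323; answer 2323
Part III: R2 = 2323; threaded value p + q = 2324; d = -35; a(2) = -2*(30) - 2*(-35) = 10; iterating: a(2)=10, a(3)=-80, a(4)=140, a(5)=-120, a(6)=-40, a(7)=320, a(8)=-560, a(9)=480, a(10)=160, a(11)=-1280, a(12)=2240, a(13)=-1920, a(14)=-640, a(15)=5120; answer 5120

5120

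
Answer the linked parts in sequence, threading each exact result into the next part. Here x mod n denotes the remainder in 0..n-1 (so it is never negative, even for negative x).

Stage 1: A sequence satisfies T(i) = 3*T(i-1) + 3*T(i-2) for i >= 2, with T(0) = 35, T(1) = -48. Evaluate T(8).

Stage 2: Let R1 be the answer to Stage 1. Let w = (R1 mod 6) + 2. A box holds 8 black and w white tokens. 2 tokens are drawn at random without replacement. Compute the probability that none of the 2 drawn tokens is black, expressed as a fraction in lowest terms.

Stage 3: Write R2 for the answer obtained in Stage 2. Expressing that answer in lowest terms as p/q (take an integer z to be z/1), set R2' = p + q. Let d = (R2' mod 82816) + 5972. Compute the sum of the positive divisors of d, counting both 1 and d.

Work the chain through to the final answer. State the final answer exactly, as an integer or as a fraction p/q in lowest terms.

12240

Stage 1: T(2) = 3*(-48) + 3*(35) = -39; iterating: T(2)=-39, T(3)=-261, T(4)=-900, T(5)=-3483, T(6)=-13149, T(7)=-49896, T(8)=-189135; answer -189135
Stage 2: R1 = -189135; w = 5; total draws C(13,2) = 78; favorable C(5,2) = 10; P = 5/39; answer 5/39
Stage 3: R2 = 5/39; threaded value p + q = 44; d = 6016; 6016 = 2^7 * 47; sigma = (1 + 2 + 4 + 8 + 16 + 32 + 64 + 128) * (1 + 47) = 255 * 48 = 12240; answer 12240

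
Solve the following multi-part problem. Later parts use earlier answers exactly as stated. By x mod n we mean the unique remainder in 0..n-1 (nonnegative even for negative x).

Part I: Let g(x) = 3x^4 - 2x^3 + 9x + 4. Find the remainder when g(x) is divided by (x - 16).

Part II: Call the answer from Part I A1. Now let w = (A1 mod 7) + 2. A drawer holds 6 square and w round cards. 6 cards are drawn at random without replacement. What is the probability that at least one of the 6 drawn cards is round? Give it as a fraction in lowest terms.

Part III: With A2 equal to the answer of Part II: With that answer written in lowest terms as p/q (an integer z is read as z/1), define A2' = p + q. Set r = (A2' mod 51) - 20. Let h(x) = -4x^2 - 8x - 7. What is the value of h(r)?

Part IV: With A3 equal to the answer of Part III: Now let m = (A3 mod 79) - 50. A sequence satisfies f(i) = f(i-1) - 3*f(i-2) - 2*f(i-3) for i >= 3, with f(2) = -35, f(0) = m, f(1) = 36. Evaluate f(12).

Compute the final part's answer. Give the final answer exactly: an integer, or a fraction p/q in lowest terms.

29115

Part I: remainder = value at the root: 3*(16)^4 - 2*(16)^3 + 9*(16)^1 + 4 = (196608) + (-8192) + (144) + (4) = 188564; answer 188564
Part II: A1 = 188564; w = 7; total draws C(13,6) = 1716; complement C(6,6) = 1; favorable 1716 - 1 = 1715; P = 1715/1716; answer 1715/1716
Part III: A2 = 1715/1716; threaded value p + q = 3431; r = -6; -4*(-6)^2 - 8*(-6)^1 - 7 = (-144) + (48) + (-7) = -103; answer -103
Part IV: A3 = -103; m = 5; f(3) = 1*(-35) - 3*(36) - 2*(5) = -153; iterating: f(3)=-153, f(4)=-120, f(5)=409, f(6)=1075, f(7)=88, f(8)=-3955, f(9)=-6369, f(10)=5320, f(11)=32337, f(12)=29115; answer 29115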